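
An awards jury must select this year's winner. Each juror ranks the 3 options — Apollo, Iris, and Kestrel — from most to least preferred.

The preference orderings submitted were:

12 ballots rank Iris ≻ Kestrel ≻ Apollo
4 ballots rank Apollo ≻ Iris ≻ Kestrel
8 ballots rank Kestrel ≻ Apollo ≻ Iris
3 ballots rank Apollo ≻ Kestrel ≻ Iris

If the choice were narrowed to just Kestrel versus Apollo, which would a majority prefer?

Ballots ranking Kestrel above Apollo: 12+8 = 20.
Ballots ranking Apollo above Kestrel: 4+3 = 7.
Kestrel wins the head-to-head, 20–7.

Kestrel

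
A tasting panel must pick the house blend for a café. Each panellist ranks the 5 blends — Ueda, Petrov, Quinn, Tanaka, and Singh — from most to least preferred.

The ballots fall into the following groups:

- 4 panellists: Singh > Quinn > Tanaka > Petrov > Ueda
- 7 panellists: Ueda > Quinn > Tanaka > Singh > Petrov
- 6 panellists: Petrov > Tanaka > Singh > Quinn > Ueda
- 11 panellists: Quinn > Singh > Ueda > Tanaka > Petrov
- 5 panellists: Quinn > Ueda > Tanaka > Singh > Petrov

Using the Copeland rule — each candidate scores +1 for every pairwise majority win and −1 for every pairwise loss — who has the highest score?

Pairwise results:
  Ueda vs Petrov: Ueda wins 23–10.
  Ueda vs Quinn: Quinn wins 26–7.
  Ueda vs Tanaka: Ueda wins 23–10.
  Ueda vs Singh: Singh wins 21–12.
  Petrov vs Quinn: Quinn wins 27–6.
  Petrov vs Tanaka: Tanaka wins 27–6.
  Petrov vs Singh: Singh wins 27–6.
  Quinn vs Tanaka: Quinn wins 27–6.
  Quinn vs Singh: Quinn wins 23–10.
  Tanaka vs Singh: Tanaka wins 18–15.
Copeland scores (wins − losses):
  Ueda: 2 − 2 = 0
  Petrov: 0 − 4 = -4
  Quinn: 4 − 0 = 4
  Tanaka: 2 − 2 = 0
  Singh: 2 − 2 = 0
Quinn has the best Copeland score.

Quinn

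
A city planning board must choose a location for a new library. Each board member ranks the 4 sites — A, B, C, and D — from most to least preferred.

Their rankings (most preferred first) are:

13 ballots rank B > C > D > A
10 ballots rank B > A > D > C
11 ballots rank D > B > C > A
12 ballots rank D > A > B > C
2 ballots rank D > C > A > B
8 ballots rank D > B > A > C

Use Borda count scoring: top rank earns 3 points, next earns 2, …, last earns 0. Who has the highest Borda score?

D

Borda scores:
  A: 13·0 + 10·2 + 11·0 + 12·2 + 2·1 + 8·1 = 54
  B: 13·3 + 10·3 + 11·2 + 12·1 + 2·0 + 8·2 = 119
  C: 13·2 + 10·0 + 11·1 + 12·0 + 2·2 + 8·0 = 41
  D: 13·1 + 10·1 + 11·3 + 12·3 + 2·3 + 8·3 = 122
D has the highest total.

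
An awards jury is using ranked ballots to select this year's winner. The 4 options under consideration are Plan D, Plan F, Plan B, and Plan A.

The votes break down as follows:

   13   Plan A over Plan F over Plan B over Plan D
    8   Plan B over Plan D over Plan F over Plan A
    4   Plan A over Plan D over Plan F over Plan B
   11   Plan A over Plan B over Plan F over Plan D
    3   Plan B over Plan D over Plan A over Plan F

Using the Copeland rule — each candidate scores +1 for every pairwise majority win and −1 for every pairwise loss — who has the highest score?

Pairwise results:
  Plan D vs Plan F: Plan F wins 24–15.
  Plan D vs Plan B: Plan B wins 35–4.
  Plan D vs Plan A: Plan A wins 28–11.
  Plan F vs Plan B: Plan B wins 22–17.
  Plan F vs Plan A: Plan A wins 31–8.
  Plan B vs Plan A: Plan A wins 28–11.
Copeland scores (wins − losses):
  Plan D: 0 − 3 = -3
  Plan F: 1 − 2 = -1
  Plan B: 2 − 1 = 1
  Plan A: 3 − 0 = 3
Plan A has the best Copeland score.

Plan A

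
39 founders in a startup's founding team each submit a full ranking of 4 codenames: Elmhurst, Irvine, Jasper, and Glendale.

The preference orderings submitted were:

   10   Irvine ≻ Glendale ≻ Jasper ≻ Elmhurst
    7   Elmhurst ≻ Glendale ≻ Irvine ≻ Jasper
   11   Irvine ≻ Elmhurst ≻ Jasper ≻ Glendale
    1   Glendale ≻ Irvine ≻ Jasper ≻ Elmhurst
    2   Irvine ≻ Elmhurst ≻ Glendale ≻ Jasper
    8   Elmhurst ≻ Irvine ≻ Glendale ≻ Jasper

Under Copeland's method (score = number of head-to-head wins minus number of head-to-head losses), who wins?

Irvine

Pairwise results:
  Elmhurst vs Irvine: Irvine wins 24–15.
  Elmhurst vs Jasper: Elmhurst wins 28–11.
  Elmhurst vs Glendale: Elmhurst wins 28–11.
  Irvine vs Jasper: Irvine wins 39–0.
  Irvine vs Glendale: Irvine wins 31–8.
  Jasper vs Glendale: Glendale wins 28–11.
Copeland scores (wins − losses):
  Elmhurst: 2 − 1 = 1
  Irvine: 3 − 0 = 3
  Jasper: 0 − 3 = -3
  Glendale: 1 − 2 = -1
Irvine has the best Copeland score.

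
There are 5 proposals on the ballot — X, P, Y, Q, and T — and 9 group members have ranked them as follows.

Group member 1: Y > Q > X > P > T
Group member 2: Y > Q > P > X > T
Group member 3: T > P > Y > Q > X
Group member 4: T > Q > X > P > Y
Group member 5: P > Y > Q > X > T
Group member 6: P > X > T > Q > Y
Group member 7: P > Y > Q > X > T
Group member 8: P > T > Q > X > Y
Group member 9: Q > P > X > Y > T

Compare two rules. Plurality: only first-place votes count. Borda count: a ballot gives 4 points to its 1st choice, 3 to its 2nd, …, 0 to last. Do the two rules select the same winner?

Plurality first-place counts: X 0, P 4, Y 2, Q 1, T 2 → P.
Borda totals: X 13, P 26, Y 17, Q 21, T 13 → P.
The two rules agree on P.

Yes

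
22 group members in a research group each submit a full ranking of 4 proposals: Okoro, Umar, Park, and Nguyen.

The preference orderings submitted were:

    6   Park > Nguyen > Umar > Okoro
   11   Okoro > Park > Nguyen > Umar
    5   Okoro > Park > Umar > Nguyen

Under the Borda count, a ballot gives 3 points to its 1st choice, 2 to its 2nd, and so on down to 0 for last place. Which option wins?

Borda scores:
  Okoro: 6·0 + 11·3 + 5·3 = 48
  Umar: 6·1 + 11·0 + 5·1 = 11
  Park: 6·3 + 11·2 + 5·2 = 50
  Nguyen: 6·2 + 11·1 + 5·0 = 23
Park has the highest total.

Park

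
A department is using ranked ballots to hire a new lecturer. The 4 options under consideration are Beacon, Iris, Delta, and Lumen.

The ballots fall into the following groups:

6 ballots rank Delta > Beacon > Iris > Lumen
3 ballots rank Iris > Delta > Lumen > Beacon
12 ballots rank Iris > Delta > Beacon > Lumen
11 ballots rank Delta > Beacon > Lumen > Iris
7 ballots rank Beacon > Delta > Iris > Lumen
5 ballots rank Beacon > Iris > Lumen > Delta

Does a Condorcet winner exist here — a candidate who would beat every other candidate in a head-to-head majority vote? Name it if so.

Delta

Head-to-head results (44 voters total):
Beacon vs Iris: Beacon wins 29–15.
Beacon vs Delta: Delta wins 32–12.
Beacon vs Lumen: Beacon wins 41–3.
Iris vs Delta: Delta wins 24–20.
Iris vs Lumen: Iris wins 33–11.
Delta vs Lumen: Delta wins 39–5.
Delta beats each rival — Beacon (32–12), Iris (24–20), Lumen (39–5) — so Delta is the Condorcet winner.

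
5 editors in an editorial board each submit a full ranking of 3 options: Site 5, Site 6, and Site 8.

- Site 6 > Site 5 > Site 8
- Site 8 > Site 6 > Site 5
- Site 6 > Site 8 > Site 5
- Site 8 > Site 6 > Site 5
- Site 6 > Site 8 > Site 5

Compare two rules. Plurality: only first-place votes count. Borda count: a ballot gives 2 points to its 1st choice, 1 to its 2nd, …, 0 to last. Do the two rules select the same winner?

Yes

Plurality first-place counts: Site 5 0, Site 6 3, Site 8 2 → Site 6.
Borda totals: Site 5 1, Site 6 8, Site 8 6 → Site 6.
The two rules agree on Site 6.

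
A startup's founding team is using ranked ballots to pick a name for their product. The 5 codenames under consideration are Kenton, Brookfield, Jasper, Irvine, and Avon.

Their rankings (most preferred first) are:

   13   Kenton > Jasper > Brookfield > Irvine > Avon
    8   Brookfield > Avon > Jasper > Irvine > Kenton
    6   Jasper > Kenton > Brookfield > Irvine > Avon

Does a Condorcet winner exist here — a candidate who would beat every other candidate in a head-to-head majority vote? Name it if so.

Head-to-head results (27 voters total):
Kenton vs Brookfield: Kenton wins 19–8.
Kenton vs Jasper: Jasper wins 14–13.
Kenton vs Irvine: Kenton wins 19–8.
Kenton vs Avon: Kenton wins 19–8.
Brookfield vs Jasper: Jasper wins 19–8.
Brookfield vs Irvine: Brookfield wins 27–0.
Brookfield vs Avon: Brookfield wins 27–0.
Jasper vs Irvine: Jasper wins 27–0.
Jasper vs Avon: Jasper wins 19–8.
Irvine vs Avon: Irvine wins 19–8.
Jasper beats each rival — Kenton (14–13), Brookfield (19–8), Irvine (27–0), Avon (19–8) — so Jasper is the Condorcet winner.

Jasper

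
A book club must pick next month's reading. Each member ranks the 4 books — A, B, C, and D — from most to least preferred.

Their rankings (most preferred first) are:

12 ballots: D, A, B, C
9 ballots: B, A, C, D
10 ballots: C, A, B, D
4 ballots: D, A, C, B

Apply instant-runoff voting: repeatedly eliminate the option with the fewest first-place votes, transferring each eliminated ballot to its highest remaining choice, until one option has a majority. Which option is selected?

Round 1: D 16, C 10, B 9, A 0. A has the fewest and is eliminated.
Round 2: D 16, C 10, B 9. B has the fewest and is eliminated.
Round 3: C 19, D 16. C has a majority.

C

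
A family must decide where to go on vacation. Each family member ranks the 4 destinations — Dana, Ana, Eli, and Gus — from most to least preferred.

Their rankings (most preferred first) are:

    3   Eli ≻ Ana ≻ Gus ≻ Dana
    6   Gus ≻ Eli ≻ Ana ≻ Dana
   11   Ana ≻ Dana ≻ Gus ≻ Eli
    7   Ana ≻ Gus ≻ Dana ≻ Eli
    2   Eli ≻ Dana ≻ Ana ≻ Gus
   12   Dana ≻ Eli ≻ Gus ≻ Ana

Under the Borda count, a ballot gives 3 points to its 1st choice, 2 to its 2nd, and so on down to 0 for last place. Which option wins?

Borda scores:
  Dana: 3·0 + 6·0 + 11·2 + 7·1 + 2·2 + 12·3 = 69
  Ana: 3·2 + 6·1 + 11·3 + 7·3 + 2·1 + 12·0 = 68
  Eli: 3·3 + 6·2 + 11·0 + 7·0 + 2·3 + 12·2 = 51
  Gus: 3·1 + 6·3 + 11·1 + 7·2 + 2·0 + 12·1 = 58
Dana has the highest total.

Dana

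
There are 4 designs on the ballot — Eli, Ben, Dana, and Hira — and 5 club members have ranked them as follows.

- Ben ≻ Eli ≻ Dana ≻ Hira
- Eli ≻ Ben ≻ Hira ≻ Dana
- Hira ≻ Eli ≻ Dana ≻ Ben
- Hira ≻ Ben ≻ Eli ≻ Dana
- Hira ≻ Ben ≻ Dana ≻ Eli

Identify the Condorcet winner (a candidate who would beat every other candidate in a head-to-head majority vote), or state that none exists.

Head-to-head results (5 voters total):
Eli vs Ben: Ben wins 3–2.
Eli vs Dana: Eli wins 4–1.
Eli vs Hira: Hira wins 3–2.
Ben vs Dana: Ben wins 4–1.
Ben vs Hira: Hira wins 3–2.
Dana vs Hira: Hira wins 4–1.
Hira beats each rival — Eli (3–2), Ben (3–2), Dana (4–1) — so Hira is the Condorcet winner.

Hira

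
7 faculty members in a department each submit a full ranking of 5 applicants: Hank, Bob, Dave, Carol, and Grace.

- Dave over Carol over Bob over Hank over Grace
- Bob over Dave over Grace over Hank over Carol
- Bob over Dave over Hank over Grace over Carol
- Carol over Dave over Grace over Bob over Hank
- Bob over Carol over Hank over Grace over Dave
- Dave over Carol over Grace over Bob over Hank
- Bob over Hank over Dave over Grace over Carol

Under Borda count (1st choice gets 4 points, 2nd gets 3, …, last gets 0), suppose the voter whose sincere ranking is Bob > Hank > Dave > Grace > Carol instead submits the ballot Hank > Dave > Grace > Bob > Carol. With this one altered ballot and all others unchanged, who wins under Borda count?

Borda totals with the altered ballot: Hank 10, Bob 17, Dave 20, Carol 13, Grace 10.
The switch changes the winner from Bob to Dave.

Dave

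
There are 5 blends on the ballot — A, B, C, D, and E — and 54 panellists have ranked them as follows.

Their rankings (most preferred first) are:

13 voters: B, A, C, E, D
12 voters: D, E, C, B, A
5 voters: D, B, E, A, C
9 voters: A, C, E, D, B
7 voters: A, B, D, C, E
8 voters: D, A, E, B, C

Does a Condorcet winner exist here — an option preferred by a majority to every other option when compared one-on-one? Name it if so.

Head-to-head results (54 voters total):
A vs B: B wins 30–24.
A vs C: A wins 42–12.
A vs D: A wins 29–25.
A vs E: A wins 37–17.
B vs C: B wins 33–21.
B vs D: D wins 34–20.
B vs E: E wins 29–25.
C vs D: D wins 32–22.
C vs E: C wins 29–25.
D vs E: D wins 32–22.
No candidate beats all others: A beats D beats B beats A, a majority cycle.

No Condorcet winner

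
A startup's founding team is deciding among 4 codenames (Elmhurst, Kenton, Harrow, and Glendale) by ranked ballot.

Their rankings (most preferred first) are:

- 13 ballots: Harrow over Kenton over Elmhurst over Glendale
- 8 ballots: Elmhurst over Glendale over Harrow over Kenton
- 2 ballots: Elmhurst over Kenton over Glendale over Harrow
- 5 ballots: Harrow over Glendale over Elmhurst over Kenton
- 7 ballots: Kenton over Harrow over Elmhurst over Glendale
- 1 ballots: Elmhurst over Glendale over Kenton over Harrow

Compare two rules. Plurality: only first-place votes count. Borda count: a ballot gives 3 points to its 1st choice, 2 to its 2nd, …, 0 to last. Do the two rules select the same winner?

Yes

Plurality first-place counts: Elmhurst 11, Kenton 7, Harrow 18, Glendale 0 → Harrow.
Borda totals: Elmhurst 58, Kenton 52, Harrow 76, Glendale 30 → Harrow.
The two rules agree on Harrow.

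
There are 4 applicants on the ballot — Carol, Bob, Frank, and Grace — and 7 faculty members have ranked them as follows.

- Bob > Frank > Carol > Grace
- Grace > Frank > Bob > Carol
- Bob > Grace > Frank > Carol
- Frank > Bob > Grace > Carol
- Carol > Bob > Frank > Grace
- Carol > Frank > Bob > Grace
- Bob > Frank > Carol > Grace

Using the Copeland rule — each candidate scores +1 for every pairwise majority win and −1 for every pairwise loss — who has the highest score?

Pairwise results:
  Carol vs Bob: Bob wins 5–2.
  Carol vs Frank: Frank wins 5–2.
  Carol vs Grace: Carol wins 4–3.
  Bob vs Frank: Bob wins 4–3.
  Bob vs Grace: Bob wins 6–1.
  Frank vs Grace: Frank wins 5–2.
Copeland scores (wins − losses):
  Carol: 1 − 2 = -1
  Bob: 3 − 0 = 3
  Frank: 2 − 1 = 1
  Grace: 0 − 3 = -3
Bob has the best Copeland score.

Bob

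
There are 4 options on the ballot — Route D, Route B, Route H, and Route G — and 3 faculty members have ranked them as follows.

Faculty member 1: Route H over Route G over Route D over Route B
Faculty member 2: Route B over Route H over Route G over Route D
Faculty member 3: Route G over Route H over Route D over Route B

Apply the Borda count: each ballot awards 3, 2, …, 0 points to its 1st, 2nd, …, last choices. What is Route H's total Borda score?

7

Borda scores:
  Route D: 1 + 0 + 1 = 2
  Route B: 0 + 3 + 0 = 3
  Route H: 3 + 2 + 2 = 7
  Route G: 2 + 1 + 3 = 6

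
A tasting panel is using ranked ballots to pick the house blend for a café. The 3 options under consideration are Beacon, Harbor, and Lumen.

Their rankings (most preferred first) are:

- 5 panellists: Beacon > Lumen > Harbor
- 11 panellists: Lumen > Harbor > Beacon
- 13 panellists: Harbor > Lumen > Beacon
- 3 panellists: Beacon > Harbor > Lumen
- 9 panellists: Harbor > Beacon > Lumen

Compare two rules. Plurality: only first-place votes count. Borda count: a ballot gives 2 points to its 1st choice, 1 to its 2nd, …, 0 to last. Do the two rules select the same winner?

Yes

Plurality first-place counts: Beacon 8, Harbor 22, Lumen 11 → Harbor.
Borda totals: Beacon 25, Harbor 58, Lumen 40 → Harbor.
The two rules agree on Harbor.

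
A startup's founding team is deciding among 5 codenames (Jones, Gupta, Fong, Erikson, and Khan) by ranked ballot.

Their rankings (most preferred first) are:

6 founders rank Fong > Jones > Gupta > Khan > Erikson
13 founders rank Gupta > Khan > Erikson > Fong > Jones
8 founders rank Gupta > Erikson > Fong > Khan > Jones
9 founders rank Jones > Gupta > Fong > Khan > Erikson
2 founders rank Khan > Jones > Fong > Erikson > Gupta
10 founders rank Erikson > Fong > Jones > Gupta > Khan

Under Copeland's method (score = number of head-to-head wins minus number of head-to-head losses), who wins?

Pairwise results:
  Jones vs Gupta: Jones wins 27–21.
  Jones vs Fong: Fong wins 37–11.
  Jones vs Erikson: Erikson wins 31–17.
  Jones vs Khan: Jones wins 25–23.
  Gupta vs Fong: Gupta wins 30–18.
  Gupta vs Erikson: Gupta wins 36–12.
  Gupta vs Khan: Gupta wins 46–2.
  Fong vs Erikson: Erikson wins 31–17.
  Fong vs Khan: Fong wins 33–15.
  Erikson vs Khan: Khan wins 30–18.
Copeland scores (wins − losses):
  Jones: 2 − 2 = 0
  Gupta: 3 − 1 = 2
  Fong: 2 − 2 = 0
  Erikson: 2 − 2 = 0
  Khan: 1 − 3 = -2
Gupta has the best Copeland score.

Gupta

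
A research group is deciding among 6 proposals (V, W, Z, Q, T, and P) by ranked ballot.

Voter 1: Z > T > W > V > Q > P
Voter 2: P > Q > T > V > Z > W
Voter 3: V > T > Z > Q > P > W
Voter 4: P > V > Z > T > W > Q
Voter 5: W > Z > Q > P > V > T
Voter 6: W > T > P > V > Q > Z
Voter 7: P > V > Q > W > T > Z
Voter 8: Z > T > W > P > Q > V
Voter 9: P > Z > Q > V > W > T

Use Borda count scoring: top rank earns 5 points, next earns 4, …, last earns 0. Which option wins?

Borda scores:
  V: 2 + 2 + 5 + 4 + 1 + 2 + 4 + 0 + 2 = 22
  W: 3 + 0 + 0 + 1 + 5 + 5 + 2 + 3 + 1 = 20
  Z: 5 + 1 + 3 + 3 + 4 + 0 + 0 + 5 + 4 = 25
  Q: 1 + 4 + 2 + 0 + 3 + 1 + 3 + 1 + 3 = 18
  T: 4 + 3 + 4 + 2 + 0 + 4 + 1 + 4 + 0 = 22
  P: 0 + 5 + 1 + 5 + 2 + 3 + 5 + 2 + 5 = 28
P has the highest total.

P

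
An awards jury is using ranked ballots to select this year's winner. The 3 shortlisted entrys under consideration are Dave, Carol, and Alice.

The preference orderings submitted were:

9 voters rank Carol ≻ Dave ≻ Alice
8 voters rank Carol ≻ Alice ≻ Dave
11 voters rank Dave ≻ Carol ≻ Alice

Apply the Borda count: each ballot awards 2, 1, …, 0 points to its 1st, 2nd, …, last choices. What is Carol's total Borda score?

Borda scores:
  Dave: 9·1 + 8·0 + 11·2 = 31
  Carol: 9·2 + 8·2 + 11·1 = 45
  Alice: 9·0 + 8·1 + 11·0 = 8

45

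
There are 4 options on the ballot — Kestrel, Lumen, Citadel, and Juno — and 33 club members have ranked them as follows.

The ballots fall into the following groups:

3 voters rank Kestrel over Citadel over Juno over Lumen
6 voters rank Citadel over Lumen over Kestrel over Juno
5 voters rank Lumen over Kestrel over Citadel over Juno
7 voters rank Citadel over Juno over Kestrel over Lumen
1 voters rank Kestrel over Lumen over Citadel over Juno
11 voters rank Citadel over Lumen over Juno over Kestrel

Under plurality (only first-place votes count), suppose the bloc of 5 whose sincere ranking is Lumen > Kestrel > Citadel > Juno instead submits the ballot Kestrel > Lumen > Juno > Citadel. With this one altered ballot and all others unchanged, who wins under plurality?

Citadel

First-place totals with the altered ballot: Kestrel 9, Lumen 0, Citadel 24, Juno 0.
The winner is unchanged: still Citadel.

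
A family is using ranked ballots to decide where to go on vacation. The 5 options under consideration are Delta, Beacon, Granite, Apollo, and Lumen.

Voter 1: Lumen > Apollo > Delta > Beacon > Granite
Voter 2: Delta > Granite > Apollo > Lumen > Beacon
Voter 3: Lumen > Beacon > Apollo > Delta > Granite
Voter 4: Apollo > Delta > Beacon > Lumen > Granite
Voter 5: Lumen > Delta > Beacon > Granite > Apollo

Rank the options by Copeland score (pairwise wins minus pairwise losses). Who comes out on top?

Lumen

Pairwise results:
  Delta vs Beacon: Delta wins 4–1.
  Delta vs Granite: Delta wins 5–0.
  Delta vs Apollo: Apollo wins 3–2.
  Delta vs Lumen: Lumen wins 3–2.
  Beacon vs Granite: Beacon wins 4–1.
  Beacon vs Apollo: Apollo wins 3–2.
  Beacon vs Lumen: Lumen wins 4–1.
  Granite vs Apollo: Apollo wins 3–2.
  Granite vs Lumen: Lumen wins 4–1.
  Apollo vs Lumen: Lumen wins 3–2.
Copeland scores (wins − losses):
  Delta: 2 − 2 = 0
  Beacon: 1 − 3 = -2
  Granite: 0 − 4 = -4
  Apollo: 3 − 1 = 2
  Lumen: 4 − 0 = 4
Lumen has the best Copeland score.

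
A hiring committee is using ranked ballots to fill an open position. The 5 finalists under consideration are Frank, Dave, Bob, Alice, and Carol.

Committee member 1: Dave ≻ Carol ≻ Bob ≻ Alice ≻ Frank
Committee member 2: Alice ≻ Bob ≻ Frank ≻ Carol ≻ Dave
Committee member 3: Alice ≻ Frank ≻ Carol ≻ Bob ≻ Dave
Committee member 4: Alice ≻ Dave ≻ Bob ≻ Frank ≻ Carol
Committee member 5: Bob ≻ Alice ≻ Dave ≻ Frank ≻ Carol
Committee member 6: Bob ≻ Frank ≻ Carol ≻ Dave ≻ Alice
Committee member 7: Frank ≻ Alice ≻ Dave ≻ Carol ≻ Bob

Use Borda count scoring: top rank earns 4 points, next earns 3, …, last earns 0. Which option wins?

Alice

Borda scores:
  Frank: 0 + 2 + 3 + 1 + 1 + 3 + 4 = 14
  Dave: 4 + 0 + 0 + 3 + 2 + 1 + 2 = 12
  Bob: 2 + 3 + 1 + 2 + 4 + 4 + 0 = 16
  Alice: 1 + 4 + 4 + 4 + 3 + 0 + 3 = 19
  Carol: 3 + 1 + 2 + 0 + 0 + 2 + 1 = 9
Alice has the highest total.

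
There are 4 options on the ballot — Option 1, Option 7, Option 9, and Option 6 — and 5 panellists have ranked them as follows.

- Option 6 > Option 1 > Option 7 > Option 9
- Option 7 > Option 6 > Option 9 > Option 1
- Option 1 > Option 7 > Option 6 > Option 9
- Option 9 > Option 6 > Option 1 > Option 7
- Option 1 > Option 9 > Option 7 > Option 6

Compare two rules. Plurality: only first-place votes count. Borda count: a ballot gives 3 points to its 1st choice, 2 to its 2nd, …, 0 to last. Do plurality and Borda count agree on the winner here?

Plurality first-place counts: Option 1 2, Option 7 1, Option 9 1, Option 6 1 → Option 1.
Borda totals: Option 1 9, Option 7 7, Option 9 6, Option 6 8 → Option 1.
The two rules agree on Option 1.

Yes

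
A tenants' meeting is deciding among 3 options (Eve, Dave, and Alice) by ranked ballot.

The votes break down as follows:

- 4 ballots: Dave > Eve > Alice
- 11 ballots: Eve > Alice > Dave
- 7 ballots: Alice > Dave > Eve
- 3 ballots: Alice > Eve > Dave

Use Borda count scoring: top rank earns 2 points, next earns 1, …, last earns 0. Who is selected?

Borda scores:
  Eve: 4·1 + 11·2 + 7·0 + 3·1 = 29
  Dave: 4·2 + 11·0 + 7·1 + 3·0 = 15
  Alice: 4·0 + 11·1 + 7·2 + 3·2 = 31
Alice has the highest total.

Alice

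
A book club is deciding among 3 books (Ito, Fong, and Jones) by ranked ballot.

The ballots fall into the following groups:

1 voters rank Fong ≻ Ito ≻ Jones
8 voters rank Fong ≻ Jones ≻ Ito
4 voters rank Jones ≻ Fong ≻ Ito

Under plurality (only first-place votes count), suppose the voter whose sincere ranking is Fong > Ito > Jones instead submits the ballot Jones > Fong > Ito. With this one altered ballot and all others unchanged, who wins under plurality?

First-place totals with the altered ballot: Ito 0, Fong 8, Jones 5.
The winner is unchanged: still Fong.

Fong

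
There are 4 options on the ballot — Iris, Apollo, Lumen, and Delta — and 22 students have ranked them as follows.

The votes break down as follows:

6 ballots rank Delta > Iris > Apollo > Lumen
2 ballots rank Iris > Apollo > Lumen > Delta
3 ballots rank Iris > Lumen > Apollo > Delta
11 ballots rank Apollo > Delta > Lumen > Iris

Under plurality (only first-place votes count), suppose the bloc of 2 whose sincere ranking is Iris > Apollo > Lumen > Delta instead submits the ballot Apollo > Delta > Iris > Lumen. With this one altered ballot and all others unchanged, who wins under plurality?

Apollo

First-place totals with the altered ballot: Iris 3, Apollo 13, Lumen 0, Delta 6.
The winner is unchanged: still Apollo.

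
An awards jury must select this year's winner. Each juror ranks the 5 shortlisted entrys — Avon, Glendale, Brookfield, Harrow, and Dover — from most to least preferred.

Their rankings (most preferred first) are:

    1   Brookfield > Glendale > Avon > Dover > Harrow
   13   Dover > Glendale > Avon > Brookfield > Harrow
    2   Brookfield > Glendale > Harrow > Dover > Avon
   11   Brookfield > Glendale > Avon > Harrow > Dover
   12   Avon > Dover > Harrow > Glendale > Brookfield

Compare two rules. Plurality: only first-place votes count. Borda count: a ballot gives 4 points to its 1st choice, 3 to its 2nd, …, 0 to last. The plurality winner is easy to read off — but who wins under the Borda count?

Plurality first-place counts: Avon 12, Glendale 0, Brookfield 14, Harrow 0, Dover 13 → Brookfield.
Borda totals: Avon 98, Glendale 93, Brookfield 69, Harrow 39, Dover 91 → Avon.

Avon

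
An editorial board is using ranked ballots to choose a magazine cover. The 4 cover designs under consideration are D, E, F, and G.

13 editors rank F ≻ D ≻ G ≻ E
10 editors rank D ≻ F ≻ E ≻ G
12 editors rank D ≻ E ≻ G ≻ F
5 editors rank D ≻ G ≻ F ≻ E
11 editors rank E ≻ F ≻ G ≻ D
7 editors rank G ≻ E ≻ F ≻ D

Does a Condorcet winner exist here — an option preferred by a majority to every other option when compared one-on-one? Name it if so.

Head-to-head results (58 voters total):
D vs E: D wins 40–18.
D vs F: F wins 31–27.
D vs G: D wins 40–18.
E vs F: E wins 30–28.
E vs G: E wins 33–25.
F vs G: F wins 34–24.
No candidate beats all others: D beats E beats F beats D, a majority cycle.

There is no Condorcet winner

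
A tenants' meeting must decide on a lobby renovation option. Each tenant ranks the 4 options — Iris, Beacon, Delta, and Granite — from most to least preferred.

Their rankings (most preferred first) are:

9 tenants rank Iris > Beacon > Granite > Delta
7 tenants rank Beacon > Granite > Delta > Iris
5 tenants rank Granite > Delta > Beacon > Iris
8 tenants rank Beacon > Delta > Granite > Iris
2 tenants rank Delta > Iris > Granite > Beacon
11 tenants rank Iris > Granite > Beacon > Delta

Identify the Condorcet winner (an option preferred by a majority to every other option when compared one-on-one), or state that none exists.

None — there is no Condorcet winner

Head-to-head results (42 voters total):
Iris vs Beacon: Iris wins 22–20.
Iris vs Delta: Delta wins 22–20.
Iris vs Granite: Iris wins 22–20.
Beacon vs Delta: Beacon wins 35–7.
Beacon vs Granite: Beacon wins 24–18.
Delta vs Granite: Granite wins 32–10.
No candidate beats all others: Iris beats Beacon beats Delta beats Iris, a majority cycle.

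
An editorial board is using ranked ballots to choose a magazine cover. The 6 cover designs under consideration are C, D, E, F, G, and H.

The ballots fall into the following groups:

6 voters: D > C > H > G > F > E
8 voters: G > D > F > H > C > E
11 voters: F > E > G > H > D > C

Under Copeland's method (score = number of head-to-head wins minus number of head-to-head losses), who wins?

Pairwise results:
  C vs D: D wins 25–0.
  C vs E: C wins 14–11.
  C vs F: F wins 19–6.
  C vs G: G wins 19–6.
  C vs H: H wins 19–6.
  D vs E: D wins 14–11.
  D vs F: D wins 14–11.
  D vs G: G wins 19–6.
  D vs H: D wins 14–11.
  E vs F: F wins 25–0.
  E vs G: G wins 14–11.
  E vs H: H wins 14–11.
  F vs G: G wins 14–11.
  F vs H: F wins 19–6.
  G vs H: G wins 19–6.
Copeland scores (wins − losses):
  C: 1 − 4 = -3
  D: 4 − 1 = 3
  E: 0 − 5 = -5
  F: 3 − 2 = 1
  G: 5 − 0 = 5
  H: 2 − 3 = -1
G has the best Copeland score.

G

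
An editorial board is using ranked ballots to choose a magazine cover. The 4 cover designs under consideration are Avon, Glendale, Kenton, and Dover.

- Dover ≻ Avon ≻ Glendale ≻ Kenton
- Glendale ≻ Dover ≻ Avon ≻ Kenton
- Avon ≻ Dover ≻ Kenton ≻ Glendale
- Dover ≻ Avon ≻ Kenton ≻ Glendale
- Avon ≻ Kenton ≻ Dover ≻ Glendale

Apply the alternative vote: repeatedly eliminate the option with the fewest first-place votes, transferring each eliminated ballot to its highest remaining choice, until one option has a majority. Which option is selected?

Round 1: Avon 2, Dover 2, Glendale 1, Kenton 0. Kenton has the fewest and is eliminated.
Round 2: Avon 2, Dover 2, Glendale 1. Glendale has the fewest and is eliminated.
Round 3: Dover 3, Avon 2. Dover has a majority.

Dover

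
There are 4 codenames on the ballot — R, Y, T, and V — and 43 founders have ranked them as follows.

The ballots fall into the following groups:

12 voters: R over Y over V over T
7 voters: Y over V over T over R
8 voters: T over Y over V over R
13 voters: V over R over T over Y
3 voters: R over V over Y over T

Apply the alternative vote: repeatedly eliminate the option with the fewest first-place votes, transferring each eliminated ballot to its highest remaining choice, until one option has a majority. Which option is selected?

Round 1: R 15, V 13, T 8, Y 7. Y has the fewest and is eliminated.
Round 2: V 20, R 15, T 8. T has the fewest and is eliminated.
Round 3: V 28, R 15. V has a majority.

V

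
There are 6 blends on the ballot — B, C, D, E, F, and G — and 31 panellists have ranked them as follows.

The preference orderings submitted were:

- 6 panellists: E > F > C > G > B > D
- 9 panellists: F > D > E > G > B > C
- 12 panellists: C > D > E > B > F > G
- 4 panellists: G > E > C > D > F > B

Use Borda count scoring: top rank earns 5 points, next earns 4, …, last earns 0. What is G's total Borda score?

Borda scores:
  B: 6·1 + 9·1 + 12·2 + 4·0 = 39
  C: 6·3 + 9·0 + 12·5 + 4·3 = 90
  D: 6·0 + 9·4 + 12·4 + 4·2 = 92
  E: 6·5 + 9·3 + 12·3 + 4·4 = 109
  F: 6·4 + 9·5 + 12·1 + 4·1 = 85
  G: 6·2 + 9·2 + 12·0 + 4·5 = 50

50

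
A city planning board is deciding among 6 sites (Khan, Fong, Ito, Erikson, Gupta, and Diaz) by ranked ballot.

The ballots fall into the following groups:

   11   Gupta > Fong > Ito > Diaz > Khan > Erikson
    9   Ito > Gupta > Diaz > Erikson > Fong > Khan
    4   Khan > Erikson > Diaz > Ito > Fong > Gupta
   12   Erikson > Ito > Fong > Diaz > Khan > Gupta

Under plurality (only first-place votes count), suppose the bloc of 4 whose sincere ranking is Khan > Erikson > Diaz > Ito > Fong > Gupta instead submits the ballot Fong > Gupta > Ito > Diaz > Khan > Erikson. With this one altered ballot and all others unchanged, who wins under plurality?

First-place totals with the altered ballot: Khan 0, Fong 4, Ito 9, Erikson 12, Gupta 11, Diaz 0.
The winner is unchanged: still Erikson.

Erikson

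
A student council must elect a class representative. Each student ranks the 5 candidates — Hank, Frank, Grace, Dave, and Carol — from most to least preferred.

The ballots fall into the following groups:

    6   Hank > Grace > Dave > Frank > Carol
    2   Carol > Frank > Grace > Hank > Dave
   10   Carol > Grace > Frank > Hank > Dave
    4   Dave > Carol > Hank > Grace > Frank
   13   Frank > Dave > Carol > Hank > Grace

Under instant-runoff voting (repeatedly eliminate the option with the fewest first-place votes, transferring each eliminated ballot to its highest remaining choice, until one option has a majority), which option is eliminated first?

Round 1: Frank 13, Carol 12, Hank 6, Dave 4, Grace 0. Grace has the fewest and is eliminated.
Round 2: Frank 13, Carol 12, Hank 6, Dave 4. Dave has the fewest and is eliminated.
Round 3: Carol 16, Frank 13, Hank 6. Hank has the fewest and is eliminated.
Round 4: Frank 19, Carol 16. Frank has a majority.

Grace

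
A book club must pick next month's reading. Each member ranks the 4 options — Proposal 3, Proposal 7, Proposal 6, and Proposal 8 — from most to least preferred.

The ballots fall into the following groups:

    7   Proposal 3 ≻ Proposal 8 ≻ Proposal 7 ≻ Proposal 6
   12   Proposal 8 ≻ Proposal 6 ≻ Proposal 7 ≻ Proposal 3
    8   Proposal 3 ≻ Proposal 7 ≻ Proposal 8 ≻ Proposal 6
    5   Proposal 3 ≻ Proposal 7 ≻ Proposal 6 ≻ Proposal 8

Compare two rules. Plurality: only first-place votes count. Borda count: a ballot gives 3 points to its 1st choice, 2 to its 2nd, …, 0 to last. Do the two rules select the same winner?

Yes

Plurality first-place counts: Proposal 3 20, Proposal 7 0, Proposal 6 0, Proposal 8 12 → Proposal 3.
Borda totals: Proposal 3 60, Proposal 7 45, Proposal 6 29, Proposal 8 58 → Proposal 3.
The two rules agree on Proposal 3.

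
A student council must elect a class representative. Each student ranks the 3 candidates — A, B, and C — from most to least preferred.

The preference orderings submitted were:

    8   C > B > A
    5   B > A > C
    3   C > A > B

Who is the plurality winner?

C

First-place vote totals:
  A: 0
  B: 5
  C: 11
C has the most first-place votes.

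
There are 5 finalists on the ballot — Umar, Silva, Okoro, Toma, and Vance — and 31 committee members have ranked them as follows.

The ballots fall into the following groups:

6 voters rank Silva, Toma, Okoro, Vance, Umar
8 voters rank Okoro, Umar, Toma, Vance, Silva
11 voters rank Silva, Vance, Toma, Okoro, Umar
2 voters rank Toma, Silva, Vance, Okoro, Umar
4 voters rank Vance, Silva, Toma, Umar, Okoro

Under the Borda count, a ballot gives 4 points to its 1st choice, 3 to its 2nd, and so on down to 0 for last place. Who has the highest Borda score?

Borda scores:
  Umar: 6·0 + 8·3 + 11·0 + 2·0 + 4·1 = 28
  Silva: 6·4 + 8·0 + 11·4 + 2·3 + 4·3 = 86
  Okoro: 6·2 + 8·4 + 11·1 + 2·1 + 4·0 = 57
  Toma: 6·3 + 8·2 + 11·2 + 2·4 + 4·2 = 72
  Vance: 6·1 + 8·1 + 11·3 + 2·2 + 4·4 = 67
Silva has the highest total.

Silva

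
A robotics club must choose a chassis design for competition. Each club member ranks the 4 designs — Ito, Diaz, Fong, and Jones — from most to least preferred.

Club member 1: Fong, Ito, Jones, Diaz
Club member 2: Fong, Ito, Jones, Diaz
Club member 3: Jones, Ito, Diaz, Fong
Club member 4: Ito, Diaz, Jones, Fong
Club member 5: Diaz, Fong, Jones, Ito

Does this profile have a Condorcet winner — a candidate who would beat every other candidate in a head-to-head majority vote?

No

Head-to-head results (5 voters total):
Ito vs Diaz: Ito wins 4–1.
Ito vs Fong: Fong wins 3–2.
Ito vs Jones: Ito wins 3–2.
Diaz vs Fong: Diaz wins 3–2.
Diaz vs Jones: Jones wins 3–2.
Fong vs Jones: Fong wins 3–2.
No candidate beats all others: Ito beats Diaz beats Fong beats Ito, a majority cycle.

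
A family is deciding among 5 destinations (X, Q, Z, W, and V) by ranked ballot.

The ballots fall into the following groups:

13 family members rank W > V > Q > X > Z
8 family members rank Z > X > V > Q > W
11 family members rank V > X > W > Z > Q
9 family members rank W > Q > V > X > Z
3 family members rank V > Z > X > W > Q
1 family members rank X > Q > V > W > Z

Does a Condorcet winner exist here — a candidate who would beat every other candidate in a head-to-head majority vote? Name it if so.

Head-to-head results (45 voters total):
X vs Q: X wins 23–22.
X vs Z: X wins 34–11.
X vs W: X wins 23–22.
X vs V: V wins 36–9.
Q vs Z: Q wins 23–22.
Q vs W: W wins 36–9.
Q vs V: V wins 35–10.
Z vs W: W wins 34–11.
Z vs V: V wins 37–8.
W vs V: V wins 23–22.
V beats each rival — X (36–9), Q (35–10), Z (37–8), W (23–22) — so V is the Condorcet winner.

V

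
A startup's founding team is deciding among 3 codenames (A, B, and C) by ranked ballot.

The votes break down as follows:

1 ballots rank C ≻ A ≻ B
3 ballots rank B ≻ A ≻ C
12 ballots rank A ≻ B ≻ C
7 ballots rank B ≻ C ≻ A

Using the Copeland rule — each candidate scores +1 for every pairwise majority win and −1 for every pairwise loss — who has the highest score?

A

Pairwise results:
  A vs B: A wins 13–10.
  A vs C: A wins 15–8.
  B vs C: B wins 22–1.
Copeland scores (wins − losses):
  A: 2 − 0 = 2
  B: 1 − 1 = 0
  C: 0 − 2 = -2
A has the best Copeland score.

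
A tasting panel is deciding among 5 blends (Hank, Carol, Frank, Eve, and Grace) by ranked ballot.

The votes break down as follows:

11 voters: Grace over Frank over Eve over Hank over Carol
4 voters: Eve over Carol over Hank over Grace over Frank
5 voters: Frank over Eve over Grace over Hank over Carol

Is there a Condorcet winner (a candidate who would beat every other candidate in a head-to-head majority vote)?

Yes

Head-to-head results (20 voters total):
Hank vs Carol: Hank wins 16–4.
Hank vs Frank: Frank wins 16–4.
Hank vs Eve: Eve wins 20–0.
Hank vs Grace: Grace wins 16–4.
Carol vs Frank: Frank wins 16–4.
Carol vs Eve: Eve wins 20–0.
Carol vs Grace: Grace wins 16–4.
Frank vs Eve: Frank wins 16–4.
Frank vs Grace: Grace wins 15–5.
Eve vs Grace: Grace wins 11–9.
Grace beats each rival — Hank (16–4), Carol (16–4), Frank (15–5), Eve (11–9) — so Grace is the Condorcet winner.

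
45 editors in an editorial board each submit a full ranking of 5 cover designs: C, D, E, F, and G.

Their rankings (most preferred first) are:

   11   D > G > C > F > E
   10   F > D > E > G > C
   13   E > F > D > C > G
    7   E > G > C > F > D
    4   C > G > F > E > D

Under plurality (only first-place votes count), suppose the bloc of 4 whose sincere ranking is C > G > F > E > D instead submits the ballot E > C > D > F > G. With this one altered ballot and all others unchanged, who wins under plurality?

First-place totals with the altered ballot: C 0, D 11, E 24, F 10, G 0.
The winner is unchanged: still E.

E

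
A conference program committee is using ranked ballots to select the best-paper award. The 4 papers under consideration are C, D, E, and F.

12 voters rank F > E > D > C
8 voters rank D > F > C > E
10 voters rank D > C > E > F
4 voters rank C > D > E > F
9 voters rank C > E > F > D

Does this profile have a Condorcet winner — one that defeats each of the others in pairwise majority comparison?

Yes

Head-to-head results (43 voters total):
C vs D: D wins 30–13.
C vs E: C wins 31–12.
C vs F: C wins 23–20.
D vs E: D wins 22–21.
D vs F: D wins 22–21.
E vs F: E wins 23–20.
D beats each rival — C (30–13), E (22–21), F (22–21) — so D is the Condorcet winner.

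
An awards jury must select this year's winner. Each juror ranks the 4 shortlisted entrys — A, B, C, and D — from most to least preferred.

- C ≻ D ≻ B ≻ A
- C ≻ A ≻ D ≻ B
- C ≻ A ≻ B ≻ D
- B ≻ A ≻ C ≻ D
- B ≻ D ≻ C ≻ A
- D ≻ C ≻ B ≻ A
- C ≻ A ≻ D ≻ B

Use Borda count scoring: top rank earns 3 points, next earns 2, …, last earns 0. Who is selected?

Borda scores:
  A: 0 + 2 + 2 + 2 + 0 + 0 + 2 = 8
  B: 1 + 0 + 1 + 3 + 3 + 1 + 0 = 9
  C: 3 + 3 + 3 + 1 + 1 + 2 + 3 = 16
  D: 2 + 1 + 0 + 0 + 2 + 3 + 1 = 9
C has the highest total.

C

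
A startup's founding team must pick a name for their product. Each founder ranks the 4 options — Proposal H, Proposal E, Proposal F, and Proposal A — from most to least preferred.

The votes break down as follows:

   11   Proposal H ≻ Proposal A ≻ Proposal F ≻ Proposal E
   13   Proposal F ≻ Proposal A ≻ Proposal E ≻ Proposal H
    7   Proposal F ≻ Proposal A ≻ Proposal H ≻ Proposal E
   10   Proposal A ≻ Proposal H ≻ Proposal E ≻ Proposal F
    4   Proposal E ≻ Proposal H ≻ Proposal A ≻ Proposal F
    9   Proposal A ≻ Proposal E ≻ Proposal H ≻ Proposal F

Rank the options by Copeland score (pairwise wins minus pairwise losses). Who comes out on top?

Pairwise results:
  Proposal H vs Proposal E: Proposal H wins 28–26.
  Proposal H vs Proposal F: Proposal H wins 34–20.
  Proposal H vs Proposal A: Proposal A wins 39–15.
  Proposal E vs Proposal F: Proposal F wins 31–23.
  Proposal E vs Proposal A: Proposal A wins 50–4.
  Proposal F vs Proposal A: Proposal A wins 34–20.
Copeland scores (wins − losses):
  Proposal H: 2 − 1 = 1
  Proposal E: 0 − 3 = -3
  Proposal F: 1 − 2 = -1
  Proposal A: 3 − 0 = 3
Proposal A has the best Copeland score.

Proposal A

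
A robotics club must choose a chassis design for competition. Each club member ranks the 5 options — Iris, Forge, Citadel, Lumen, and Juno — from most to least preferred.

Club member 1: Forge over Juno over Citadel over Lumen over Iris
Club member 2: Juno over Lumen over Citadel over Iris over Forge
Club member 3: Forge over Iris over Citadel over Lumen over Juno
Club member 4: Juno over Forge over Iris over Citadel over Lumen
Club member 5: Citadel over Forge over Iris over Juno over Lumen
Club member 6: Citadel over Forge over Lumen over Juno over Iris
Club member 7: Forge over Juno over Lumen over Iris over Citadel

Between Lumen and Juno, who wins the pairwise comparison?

Ballots ranking Lumen above Juno: 2.
Ballots ranking Juno above Lumen: 5.
Juno wins the head-to-head, 5–2.

Juno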